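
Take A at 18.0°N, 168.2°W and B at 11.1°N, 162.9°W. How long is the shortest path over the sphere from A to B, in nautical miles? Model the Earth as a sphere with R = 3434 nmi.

515 nmi

Haversine: a = sin²(Δφ/2)+cos φ₁ cos φ₂ sin²(Δλ/2) = 0.00562;  σ = 2·atan2(√a,√(1−a))
σ = 8.596° → d = Rσ = 3434·0.15002 = 515 nmi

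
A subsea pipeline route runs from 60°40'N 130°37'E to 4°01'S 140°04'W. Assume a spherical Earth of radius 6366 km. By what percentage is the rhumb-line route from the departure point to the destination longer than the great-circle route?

Great circle: σ = 1.6261 rad → d_gc = Rσ = 10351.5 km
Rhumb: Δφ = -1.1289, Δλ = +1.5589, Δψ = -1.4106, q = Δφ/Δψ = 0.8003 → d_rh = R√(Δφ²+q²Δλ²) = 10711.1 km
Excess = (10711.1 − 10351.5) / 10351.5 = 359.6 / 10351.5 = 3.47% ≈ 3.5%

3.5%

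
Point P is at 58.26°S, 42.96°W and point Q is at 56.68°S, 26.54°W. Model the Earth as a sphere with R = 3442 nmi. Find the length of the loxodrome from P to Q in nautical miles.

Rhumb course C = atan2(Δλ, Δψ) with Δψ = ln[tan(π/4+φ₂/2)/tan(π/4+φ₁/2)] = +0.0513, Δλ = +0.2866 → C = 79.85°
d = R·|Δφ| / |cos C| = 3442·0.02758 / 0.17618 = 539 nmi

539 nmi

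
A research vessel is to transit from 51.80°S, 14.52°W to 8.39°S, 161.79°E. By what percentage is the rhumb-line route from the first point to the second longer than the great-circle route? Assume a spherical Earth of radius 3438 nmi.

27.4%

Great circle: σ = 2.0896 rad → d_gc = Rσ = 7184.1 nmi
Rhumb: Δφ = +0.7576, Δλ = +3.0772, Δψ = +0.9135, q = Δφ/Δψ = 0.8293 → d_rh = R√(Δφ²+q²Δλ²) = 9152.5 nmi
Excess = (9152.5 − 7184.1) / 7184.1 = 1968.4 / 7184.1 = 27.40% ≈ 27.4%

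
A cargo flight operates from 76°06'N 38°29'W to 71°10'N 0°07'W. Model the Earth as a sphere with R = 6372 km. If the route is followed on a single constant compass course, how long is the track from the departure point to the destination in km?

1313 km

Rhumb course C = atan2(Δλ, Δψ) with Δψ = ln[tan(π/4+φ₂/2)/tan(π/4+φ₁/2)] = -0.3079, Δλ = +0.6696 → C = 114.69°
d = R·|Δφ| / |cos C| = 6372·0.08610 / 0.41774 = 1313 km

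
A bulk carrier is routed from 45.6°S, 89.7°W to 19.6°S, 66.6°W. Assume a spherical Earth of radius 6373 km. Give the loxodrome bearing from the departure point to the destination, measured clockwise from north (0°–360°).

36.4°

Δψ = ln[tan(π/4+φ₂/2)/tan(π/4+φ₁/2)] = +0.5473
Δλ = +0.4032 rad (taken the short way round)
course = atan2(Δλ, Δψ) = 36.38°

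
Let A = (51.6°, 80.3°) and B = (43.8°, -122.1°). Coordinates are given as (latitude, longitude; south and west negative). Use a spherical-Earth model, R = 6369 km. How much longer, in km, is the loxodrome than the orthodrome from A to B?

Great circle: cos σ = sin φ₁ sin φ₂ + cos φ₁ cos φ₂ cos Δλ,  σ = 1.4425 rad → d_gc = 9187.3 km
Rhumb line: Δψ = -0.2028, q = Δφ/Δψ = 0.6712, d_rh = R√(Δφ²+q²Δλ²) = 11791.1 km
Excess = 11791.1 − 9187.3 = 2603.8 ≈ 2604 km

2604 km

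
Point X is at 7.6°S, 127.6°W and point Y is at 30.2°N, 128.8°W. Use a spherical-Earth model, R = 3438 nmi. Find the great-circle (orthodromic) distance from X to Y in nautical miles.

cos σ = sin φ₁ sin φ₂ + cos φ₁ cos φ₂ cos Δλ
      = sin(-7.60°)sin(30.20°) + cos(-7.60°)cos(30.20°)cos(-1.20°) = 0.7900
σ = 37.818° → d = Rσ = 3438·0.66004 = 2269 nmi

2269 nmi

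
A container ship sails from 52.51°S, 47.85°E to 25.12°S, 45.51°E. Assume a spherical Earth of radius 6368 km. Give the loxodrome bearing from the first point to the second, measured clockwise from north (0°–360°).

356.3°

Meridional parts: M(φ₁)=-1.0807, M(φ₂)=-0.4532 → ΔM = +0.6275;  Δλ = -0.0408 rad
tan C = Δλ / ΔM = -0.0651 → C = 356.28°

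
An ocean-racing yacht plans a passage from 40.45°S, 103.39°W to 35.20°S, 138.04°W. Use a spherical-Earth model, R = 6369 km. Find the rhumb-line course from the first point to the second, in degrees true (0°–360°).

280.9°

Meridional parts: M(φ₁)=-0.7732, M(φ₂)=-0.6571 → ΔM = +0.1161;  Δλ = -0.6048 rad
tan C = Δλ / ΔM = -5.2092 → C = 280.87°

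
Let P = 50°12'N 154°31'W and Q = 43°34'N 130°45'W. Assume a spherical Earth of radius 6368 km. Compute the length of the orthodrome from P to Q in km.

1940 km

Haversine: a = sin²(Δφ/2)+cos φ₁ cos φ₂ sin²(Δλ/2) = 0.02301;  σ = 2·atan2(√a,√(1−a))
σ = 17.451° → d = Rσ = 6368·0.30458 = 1940 km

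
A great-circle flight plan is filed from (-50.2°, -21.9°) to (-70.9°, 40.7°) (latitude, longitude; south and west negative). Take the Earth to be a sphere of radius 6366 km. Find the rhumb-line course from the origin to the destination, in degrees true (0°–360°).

125.0°

Meridional parts: M(φ₁)=-1.0161, M(φ₂)=-1.7824 → ΔM = -0.7662;  Δλ = +1.0926 rad
tan C = Δλ / ΔM = -1.4259 → C = 125.04°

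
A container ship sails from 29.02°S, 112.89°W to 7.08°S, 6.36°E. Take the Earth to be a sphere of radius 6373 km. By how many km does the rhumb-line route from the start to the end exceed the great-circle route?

Great circle: cos σ = sin φ₁ sin φ₂ + cos φ₁ cos φ₂ cos Δλ,  σ = 1.9436 rad → d_gc = 12386.5 km
Rhumb line: Δψ = +0.4058, q = Δφ/Δψ = 0.9437, d_rh = R√(Δφ²+q²Δλ²) = 12753.2 km
Excess = 12753.2 − 12386.5 = 366.7 ≈ 367 km

367 km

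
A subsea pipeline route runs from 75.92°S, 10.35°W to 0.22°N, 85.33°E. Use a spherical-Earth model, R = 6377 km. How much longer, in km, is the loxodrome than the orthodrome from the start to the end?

642 km

Great circle: cos σ = sin φ₁ sin φ₂ + cos φ₁ cos φ₂ cos Δλ,  σ = 1.5986 rad → d_gc = 10194.3 km
Rhumb line: Δψ = +2.0954, q = Δφ/Δψ = 0.6342, d_rh = R√(Δφ²+q²Δλ²) = 10836.3 km
Excess = 10836.3 − 10194.3 = 642.0 ≈ 642 km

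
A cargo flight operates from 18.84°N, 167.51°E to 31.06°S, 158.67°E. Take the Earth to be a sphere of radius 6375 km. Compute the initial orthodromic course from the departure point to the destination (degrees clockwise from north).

189.8°

N = sin Δλ·cos φ₂ = -0.1316;  D = cos φ₁ sin φ₂ − sin φ₁ cos φ₂ cos Δλ = -0.7616
initial course = atan2(N, D) = 189.81°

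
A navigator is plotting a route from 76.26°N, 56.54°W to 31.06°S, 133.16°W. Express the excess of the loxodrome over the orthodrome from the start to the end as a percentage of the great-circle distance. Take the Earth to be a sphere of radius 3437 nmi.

Great circle: σ = 2.0421 rad → d_gc = Rσ = 7018.9 nmi
Rhumb: Δφ = -1.8731, Δλ = -1.3373, Δψ = -2.6870, q = Δφ/Δψ = 0.6971 → d_rh = R√(Δφ²+q²Δλ²) = 7191.0 nmi
Excess = (7191.0 − 7018.9) / 7018.9 = 172.1 / 7018.9 = 2.452% ≈ 2.5%

2.5%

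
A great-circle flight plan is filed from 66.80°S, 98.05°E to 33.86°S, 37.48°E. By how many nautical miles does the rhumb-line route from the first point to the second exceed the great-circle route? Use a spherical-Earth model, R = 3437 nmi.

86 nmi

Great circle: cos σ = sin φ₁ sin φ₂ + cos φ₁ cos φ₂ cos Δλ,  σ = 0.8327 rad → d_gc = 2862.1 nmi
Rhumb line: Δψ = +0.9547, q = Δφ/Δψ = 0.6022, d_rh = R√(Δφ²+q²Δλ²) = 2948.2 nmi
Excess = 2948.2 − 2862.1 = 86.1 ≈ 86 nmi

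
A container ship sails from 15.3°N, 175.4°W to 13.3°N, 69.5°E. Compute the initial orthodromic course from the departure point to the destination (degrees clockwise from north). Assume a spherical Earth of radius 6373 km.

290.6°

N = sin Δλ·cos φ₂ = -0.8813;  D = cos φ₁ sin φ₂ − sin φ₁ cos φ₂ cos Δλ = +0.3308
initial course = atan2(N, D) = 290.58°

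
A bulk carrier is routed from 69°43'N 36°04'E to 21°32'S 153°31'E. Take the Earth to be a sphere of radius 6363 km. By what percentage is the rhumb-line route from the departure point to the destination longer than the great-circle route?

Great circle: σ = 2.0863 rad → d_gc = Rσ = 13274.8 km
Rhumb: Δφ = -1.5926, Δλ = +2.0499, Δψ = -2.1061, q = Δφ/Δψ = 0.7562 → d_rh = R√(Δφ²+q²Δλ²) = 14141.5 km
Excess = (14141.5 − 13274.8) / 13274.8 = 866.7 / 13274.8 = 6.53% ≈ 6.5%

6.5%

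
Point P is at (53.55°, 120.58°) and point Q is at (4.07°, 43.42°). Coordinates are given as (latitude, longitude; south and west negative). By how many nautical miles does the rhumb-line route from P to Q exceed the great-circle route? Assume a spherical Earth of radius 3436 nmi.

Great circle: cos σ = sin φ₁ sin φ₂ + cos φ₁ cos φ₂ cos Δλ,  σ = 1.3809 rad → d_gc = 4744.7 nmi
Rhumb line: Δψ = -1.0398, q = Δφ/Δψ = 0.8305, d_rh = R√(Δφ²+q²Δλ²) = 4855.3 nmi
Excess = 4855.3 − 4744.7 = 110.6 ≈ 111 nmi

111 nmi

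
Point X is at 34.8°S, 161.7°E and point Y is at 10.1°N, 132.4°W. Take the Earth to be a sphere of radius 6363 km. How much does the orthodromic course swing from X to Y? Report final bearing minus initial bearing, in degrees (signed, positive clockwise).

Initial bearing θ₁ = atan2(sin Δλ cos φ₂, cos φ₁ sin φ₂ − sin φ₁ cos φ₂ cos Δλ) = 67.44°
Final bearing θ₂ = (initial bearing from the destination back to the start) + 180° = 50.37°
Δθ = θ₂ − θ₁ = -17.1°

-17.1°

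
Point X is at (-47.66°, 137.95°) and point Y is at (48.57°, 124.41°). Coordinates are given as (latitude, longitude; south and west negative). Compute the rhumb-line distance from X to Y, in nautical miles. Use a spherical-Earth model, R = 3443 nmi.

Rhumb course C = atan2(Δλ, Δψ) with Δψ = ln[tan(π/4+φ₂/2)/tan(π/4+φ₁/2)] = +1.9210, Δλ = -0.2363 → C = 352.99°
d = R·|Δφ| / |cos C| = 3443·1.67953 / 0.99252 = 5826 nmi

5826 nmi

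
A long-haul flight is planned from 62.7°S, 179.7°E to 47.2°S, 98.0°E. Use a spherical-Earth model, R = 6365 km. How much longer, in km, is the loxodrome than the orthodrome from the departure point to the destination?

Great circle: cos σ = sin φ₁ sin φ₂ + cos φ₁ cos φ₂ cos Δλ,  σ = 0.7996 rad → d_gc = 5089.5 km
Rhumb line: Δψ = +0.4786, q = Δφ/Δψ = 0.5653, d_rh = R√(Δφ²+q²Δλ²) = 5411.9 km
Excess = 5411.9 − 5089.5 = 322.4 ≈ 322 km

322 km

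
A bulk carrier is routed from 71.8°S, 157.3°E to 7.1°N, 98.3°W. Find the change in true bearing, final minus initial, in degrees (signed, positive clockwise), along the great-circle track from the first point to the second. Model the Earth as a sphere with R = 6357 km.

Initial bearing θ₁ = atan2(sin Δλ cos φ₂, cos φ₁ sin φ₂ − sin φ₁ cos φ₂ cos Δλ) = 101.52°
Final bearing θ₂ = (initial bearing from the destination back to the start) + 180° = 17.96°
Δθ = θ₂ − θ₁ = -83.6°

-83.6°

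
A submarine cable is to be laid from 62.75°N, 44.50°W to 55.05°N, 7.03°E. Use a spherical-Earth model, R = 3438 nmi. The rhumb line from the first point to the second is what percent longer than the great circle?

Great circle: σ = 0.4694 rad → d_gc = Rσ = 1613.6 nmi
Rhumb: Δφ = -0.1344, Δλ = +0.8994, Δψ = -0.2615, q = Δφ/Δψ = 0.5140 → d_rh = R√(Δφ²+q²Δλ²) = 1655.1 nmi
Excess = (1655.1 − 1613.6) / 1613.6 = 41.5 / 1613.6 = 2.57% ≈ 2.6%

2.6%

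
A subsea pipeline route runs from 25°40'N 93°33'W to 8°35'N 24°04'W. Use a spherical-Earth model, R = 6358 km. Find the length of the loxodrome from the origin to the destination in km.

Δψ = ln[tan(π/4+φ₂/2)/tan(π/4+φ₁/2)] = -0.3134;  Δφ = -0.2982 rad,  Δλ = +1.2127 rad
q = Δφ/Δψ = 0.9514
d = R·√(Δφ² + q²Δλ²) = 6358·1.19173 = 7577 km

7577 km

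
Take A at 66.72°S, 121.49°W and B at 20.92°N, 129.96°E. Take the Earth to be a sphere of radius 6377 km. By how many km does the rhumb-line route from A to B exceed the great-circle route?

Great circle: cos σ = sin φ₁ sin φ₂ + cos φ₁ cos φ₂ cos Δλ,  σ = 2.0325 rad → d_gc = 12961.00 km
Rhumb line: Δψ = +1.9534, q = Δφ/Δψ = 0.7830, d_rh = R√(Δφ²+q²Δλ²) = 13588.46 km
Excess = 13588.46 − 12961.00 = 627.46 ≈ 627 km

627 km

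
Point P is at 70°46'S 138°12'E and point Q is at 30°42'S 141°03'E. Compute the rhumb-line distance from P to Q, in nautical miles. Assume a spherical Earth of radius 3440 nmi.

Δψ = ln[tan(π/4+φ₂/2)/tan(π/4+φ₁/2)] = +1.2118;  Δφ = +0.6993 rad,  Δλ = +0.0497 rad
q = Δφ/Δψ = 0.5771
d = R·√(Δφ² + q²Δλ²) = 3440·0.69988 = 2408 nmi

2408 nmi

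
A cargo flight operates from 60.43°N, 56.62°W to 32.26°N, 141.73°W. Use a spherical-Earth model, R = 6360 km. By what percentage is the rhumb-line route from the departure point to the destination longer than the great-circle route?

Great circle: σ = 1.0474 rad → d_gc = Rσ = 6661.5 km
Rhumb: Δφ = -0.4917, Δλ = -1.4854, Δψ = -0.7367, q = Δφ/Δψ = 0.6674 → d_rh = R√(Δφ²+q²Δλ²) = 7038.1 km
Excess = (7038.1 − 6661.5) / 6661.5 = 376.6 / 6661.5 = 5.653% ≈ 5.7%

5.7%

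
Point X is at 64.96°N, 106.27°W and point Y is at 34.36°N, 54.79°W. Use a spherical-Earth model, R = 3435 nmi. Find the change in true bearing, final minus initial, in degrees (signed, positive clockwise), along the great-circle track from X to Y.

Initial bearing θ₁ = atan2(sin Δλ cos φ₂, cos φ₁ sin φ₂ − sin φ₁ cos φ₂ cos Δλ) = 109.36°
Final bearing θ₂ = (initial bearing from the destination back to the start) + 180° = 151.07°
Δθ = θ₂ − θ₁ = +41.7°

+41.7°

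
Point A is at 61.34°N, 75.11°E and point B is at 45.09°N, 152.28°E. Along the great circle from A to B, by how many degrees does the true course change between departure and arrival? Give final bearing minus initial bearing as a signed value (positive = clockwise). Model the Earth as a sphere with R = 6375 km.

At departure: θ₁ = atan2(sin Δλ cos φ₂, cos φ₁ sin φ₂ − sin φ₁ cos φ₂ cos Δλ) = 73.64°
At arrival: θ₂ = atan2(sin Δλ cos φ₁, −cos φ₂ sin φ₁ + sin φ₂ cos φ₁ cos Δλ) = 139.32°
Δθ = θ₂ − θ₁ = +65.7°

+65.7°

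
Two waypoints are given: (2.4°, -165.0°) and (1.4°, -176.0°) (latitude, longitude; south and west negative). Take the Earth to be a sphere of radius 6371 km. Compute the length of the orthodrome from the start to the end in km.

1228 km

cos σ = sin φ₁ sin φ₂ + cos φ₁ cos φ₂ cos Δλ
      = sin(2.40°)sin(1.40°) + cos(2.40°)cos(1.40°)cos(-11.00°) = 0.9815
σ = 11.039° → d = Rσ = 6371·0.19267 = 1228 km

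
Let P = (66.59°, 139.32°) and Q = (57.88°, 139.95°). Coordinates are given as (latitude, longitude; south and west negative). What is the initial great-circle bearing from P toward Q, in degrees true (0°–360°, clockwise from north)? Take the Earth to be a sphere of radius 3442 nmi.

177.8°

θ = atan2( sin Δλ·cos φ₂ ,  cos φ₁ sin φ₂ − sin φ₁ cos φ₂ cos Δλ )
  = atan2(+0.0058, -0.1514) = 177.79°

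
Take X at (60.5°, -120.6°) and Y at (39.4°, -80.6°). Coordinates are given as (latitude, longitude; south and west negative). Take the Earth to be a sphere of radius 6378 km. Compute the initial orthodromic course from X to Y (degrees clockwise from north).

N = sin Δλ·cos φ₂ = +0.4967;  D = cos φ₁ sin φ₂ − sin φ₁ cos φ₂ cos Δλ = -0.2026
initial course = atan2(N, D) = 112.19°

112.2°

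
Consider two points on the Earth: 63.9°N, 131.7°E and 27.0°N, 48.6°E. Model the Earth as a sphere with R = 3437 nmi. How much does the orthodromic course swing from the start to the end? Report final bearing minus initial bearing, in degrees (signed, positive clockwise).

-67.3°

Initial bearing θ₁ = atan2(sin Δλ cos φ₂, cos φ₁ sin φ₂ − sin φ₁ cos φ₂ cos Δλ) = 276.68°
Final bearing θ₂ = (initial bearing from the destination back to the start) + 180° = 209.37°
Δθ = θ₂ − θ₁ = -67.3°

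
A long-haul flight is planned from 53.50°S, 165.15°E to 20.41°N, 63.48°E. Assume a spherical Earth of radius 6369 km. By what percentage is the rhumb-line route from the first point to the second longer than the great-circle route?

Great circle: σ = 1.9748 rad → d_gc = Rσ = 12577.5 km
Rhumb: Δφ = +1.2900, Δλ = -1.7745, Δψ = +1.4734, q = Δφ/Δψ = 0.8755 → d_rh = R√(Δφ²+q²Δλ²) = 12860.9 km
Excess = (12860.9 − 12577.5) / 12577.5 = 283.4 / 12577.5 = 2.253% ≈ 2.3%

2.3%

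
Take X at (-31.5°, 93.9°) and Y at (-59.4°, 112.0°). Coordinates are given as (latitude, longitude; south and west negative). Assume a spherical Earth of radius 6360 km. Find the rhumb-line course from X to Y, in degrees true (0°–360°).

Meridional parts: M(φ₁)=-0.5798, M(φ₂)=-1.2962 → ΔM = -0.7164;  Δλ = +0.3159 rad
tan C = Δλ / ΔM = -0.4409 → C = 156.21°

156.2°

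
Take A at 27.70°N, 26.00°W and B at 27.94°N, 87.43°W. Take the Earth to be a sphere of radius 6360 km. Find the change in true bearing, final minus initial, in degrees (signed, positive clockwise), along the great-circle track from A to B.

Initial bearing θ₁ = atan2(sin Δλ cos φ₂, cos φ₁ sin φ₂ − sin φ₁ cos φ₂ cos Δλ) = 285.73°
Final bearing θ₂ = (initial bearing from the destination back to the start) + 180° = 254.73°
Δθ = θ₂ − θ₁ = -31.0°

-31.0°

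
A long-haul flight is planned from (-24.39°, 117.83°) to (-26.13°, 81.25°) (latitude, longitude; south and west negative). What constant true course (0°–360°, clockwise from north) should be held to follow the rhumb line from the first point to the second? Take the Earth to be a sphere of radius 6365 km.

267.0°

Δψ = ln[tan(π/4+φ₂/2)/tan(π/4+φ₁/2)] = -0.0336
Δλ = -0.6384 rad (taken the short way round)
course = atan2(Δλ, Δψ) = 266.99°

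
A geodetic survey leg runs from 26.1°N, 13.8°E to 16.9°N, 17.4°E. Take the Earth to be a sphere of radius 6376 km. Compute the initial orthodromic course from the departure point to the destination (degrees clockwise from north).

159.3°

N = sin Δλ·cos φ₂ = +0.0601;  D = cos φ₁ sin φ₂ − sin φ₁ cos φ₂ cos Δλ = -0.1591
initial course = atan2(N, D) = 159.31°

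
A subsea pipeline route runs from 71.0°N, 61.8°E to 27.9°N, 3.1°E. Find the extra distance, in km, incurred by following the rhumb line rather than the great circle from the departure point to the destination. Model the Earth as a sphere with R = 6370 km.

Great circle: cos σ = sin φ₁ sin φ₂ + cos φ₁ cos φ₂ cos Δλ,  σ = 0.9374 rad → d_gc = 5971.0 km
Rhumb line: Δψ = -1.2803, q = Δφ/Δψ = 0.5875, d_rh = R√(Δφ²+q²Δλ²) = 6137.1 km
Excess = 6137.1 − 5971.0 = 166.1 ≈ 166 km

166 km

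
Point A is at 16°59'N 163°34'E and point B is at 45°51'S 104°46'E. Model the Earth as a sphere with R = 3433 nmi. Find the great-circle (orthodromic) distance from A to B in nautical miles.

4926 nmi

Haversine: a = sin²(Δφ/2)+cos φ₁ cos φ₂ sin²(Δλ/2) = 0.43225;  σ = 2·atan2(√a,√(1−a))
σ = 82.212° → d = Rσ = 3433·1.43487 = 4926 nmi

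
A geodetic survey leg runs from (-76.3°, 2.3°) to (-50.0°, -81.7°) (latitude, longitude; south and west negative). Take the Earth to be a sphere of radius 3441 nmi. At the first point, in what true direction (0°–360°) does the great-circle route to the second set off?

259.7°

θ = atan2( sin Δλ·cos φ₂ ,  cos φ₁ sin φ₂ − sin φ₁ cos φ₂ cos Δλ )
  = atan2(-0.6393, -0.1162) = 259.70°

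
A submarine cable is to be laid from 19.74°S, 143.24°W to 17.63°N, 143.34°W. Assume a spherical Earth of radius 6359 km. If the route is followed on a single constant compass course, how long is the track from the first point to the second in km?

Rhumb course C = atan2(Δλ, Δψ) with Δψ = ln[tan(π/4+φ₂/2)/tan(π/4+φ₁/2)] = +0.6642, Δλ = -0.0017 → C = 359.85°
d = R·|Δφ| / |cos C| = 6359·0.65223 / 1.00000 = 4148 km

4148 km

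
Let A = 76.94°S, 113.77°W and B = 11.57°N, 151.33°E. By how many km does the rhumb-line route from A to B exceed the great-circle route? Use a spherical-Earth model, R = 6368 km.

622 km

Great circle: cos σ = sin φ₁ sin φ₂ + cos φ₁ cos φ₂ cos Δλ,  σ = 1.7868 rad → d_gc = 11378.1 km
Rhumb line: Δψ = +2.3708, q = Δφ/Δψ = 0.6516, d_rh = R√(Δφ²+q²Δλ²) = 12000.2 km
Excess = 12000.2 − 11378.1 = 622.1 ≈ 622 km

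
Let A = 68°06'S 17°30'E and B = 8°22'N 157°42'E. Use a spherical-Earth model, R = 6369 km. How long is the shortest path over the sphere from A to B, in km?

12755 km

Haversine: a = sin²(Δφ/2)+cos φ₁ cos φ₂ sin²(Δλ/2) = 0.70926;  σ = 2·atan2(√a,√(1−a))
σ = 114.741° → d = Rσ = 6369·2.00261 = 12755 km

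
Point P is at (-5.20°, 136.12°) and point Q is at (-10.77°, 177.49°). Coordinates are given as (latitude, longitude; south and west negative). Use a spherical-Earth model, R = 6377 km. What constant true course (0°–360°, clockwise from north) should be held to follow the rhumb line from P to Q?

Δψ = ln[tan(π/4+φ₂/2)/tan(π/4+φ₁/2)] = -0.0982
Δλ = +0.7220 rad (taken the short way round)
course = atan2(Δλ, Δψ) = 97.75°

97.7°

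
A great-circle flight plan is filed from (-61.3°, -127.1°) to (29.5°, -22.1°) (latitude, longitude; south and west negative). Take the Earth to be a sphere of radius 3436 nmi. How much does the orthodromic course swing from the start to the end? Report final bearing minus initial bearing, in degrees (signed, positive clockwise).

-53.9°

At departure: θ₁ = atan2(sin Δλ cos φ₂, cos φ₁ sin φ₂ − sin φ₁ cos φ₂ cos Δλ) = 87.35°
At arrival: θ₂ = atan2(sin Δλ cos φ₁, −cos φ₂ sin φ₁ + sin φ₂ cos φ₁ cos Δλ) = 33.45°
Δθ = θ₂ − θ₁ = -53.9°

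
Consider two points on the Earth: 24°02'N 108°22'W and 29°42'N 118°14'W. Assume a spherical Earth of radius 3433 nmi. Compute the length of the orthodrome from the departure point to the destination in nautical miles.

Haversine: a = sin²(Δφ/2)+cos φ₁ cos φ₂ sin²(Δλ/2) = 0.00831;  σ = 2·atan2(√a,√(1−a))
σ = 10.461° → d = Rσ = 3433·0.18258 = 627 nmi

627 nmi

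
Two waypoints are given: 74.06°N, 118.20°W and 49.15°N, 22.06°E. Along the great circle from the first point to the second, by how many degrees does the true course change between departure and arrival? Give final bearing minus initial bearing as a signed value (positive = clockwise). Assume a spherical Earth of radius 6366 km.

+136.3°

At departure: θ₁ = atan2(sin Δλ cos φ₂, cos φ₁ sin φ₂ − sin φ₁ cos φ₂ cos Δλ) = 31.17°
At arrival: θ₂ = atan2(sin Δλ cos φ₁, −cos φ₂ sin φ₁ + sin φ₂ cos φ₁ cos Δλ) = 167.45°
Δθ = θ₂ − θ₁ = +136.3°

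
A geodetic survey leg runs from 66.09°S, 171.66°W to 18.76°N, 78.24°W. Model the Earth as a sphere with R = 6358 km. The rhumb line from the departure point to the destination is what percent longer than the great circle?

Great circle: σ = 1.8933 rad → d_gc = Rσ = 12037.3 km
Rhumb: Δφ = +1.4809, Δλ = +1.6305, Δψ = +1.8859, q = Δφ/Δψ = 0.7853 → d_rh = R√(Δφ²+q²Δλ²) = 12446.9 km
Excess = (12446.9 − 12037.3) / 12037.3 = 409.6 / 12037.3 = 3.40% ≈ 3.4%

3.4%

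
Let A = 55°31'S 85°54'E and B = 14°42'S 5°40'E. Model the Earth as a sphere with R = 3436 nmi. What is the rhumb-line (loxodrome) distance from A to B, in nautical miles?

4490 nmi

Δψ = ln[tan(π/4+φ₂/2)/tan(π/4+φ₁/2)] = +0.9106;  Δφ = +0.7124 rad,  Δλ = -1.4003 rad
q = Δφ/Δψ = 0.7823
d = R·√(Δφ² + q²Δλ²) = 3436·1.30674 = 4490 nmi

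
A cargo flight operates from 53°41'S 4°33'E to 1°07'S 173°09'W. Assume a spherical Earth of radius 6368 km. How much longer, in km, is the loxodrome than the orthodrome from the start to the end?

3633 km

Great circle: cos σ = sin φ₁ sin φ₂ + cos φ₁ cos φ₂ cos Δλ,  σ = 2.1846 rad → d_gc = 13911.3 km
Rhumb line: Δψ = +1.0953, q = Δφ/Δψ = 0.8376, d_rh = R√(Δφ²+q²Δλ²) = 17544.4 km
Excess = 17544.4 − 13911.3 = 3633.1 ≈ 3633 km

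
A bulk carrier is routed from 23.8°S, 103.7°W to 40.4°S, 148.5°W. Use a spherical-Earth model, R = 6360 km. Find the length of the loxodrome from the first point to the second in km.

4574 km

Δψ = ln[tan(π/4+φ₂/2)/tan(π/4+φ₁/2)] = -0.3442;  Δφ = -0.2897 rad,  Δλ = -0.7819 rad
q = Δφ/Δψ = 0.8418
d = R·√(Δφ² + q²Δλ²) = 6360·0.71915 = 4574 km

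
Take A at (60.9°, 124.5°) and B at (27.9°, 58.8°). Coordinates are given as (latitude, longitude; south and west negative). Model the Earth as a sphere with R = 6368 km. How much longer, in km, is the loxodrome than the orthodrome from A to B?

Great circle: cos σ = sin φ₁ sin φ₂ + cos φ₁ cos φ₂ cos Δλ,  σ = 0.9450 rad → d_gc = 6017.8 km
Rhumb line: Δψ = -0.8414, q = Δφ/Δψ = 0.6845, d_rh = R√(Δφ²+q²Δλ²) = 6199.7 km
Excess = 6199.7 − 6017.8 = 181.9 ≈ 182 km

182 km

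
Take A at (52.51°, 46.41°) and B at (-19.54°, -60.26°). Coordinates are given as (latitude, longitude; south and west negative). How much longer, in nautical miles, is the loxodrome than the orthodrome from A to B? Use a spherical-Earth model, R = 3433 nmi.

Great circle: cos σ = sin φ₁ sin φ₂ + cos φ₁ cos φ₂ cos Δλ,  σ = 2.0152 rad → d_gc = 6918.2 nmi
Rhumb line: Δψ = -1.4285, q = Δφ/Δψ = 0.8803, d_rh = R√(Δφ²+q²Δλ²) = 7091.5 nmi
Excess = 7091.5 − 6918.2 = 173.3 ≈ 173 nmi

173 nmi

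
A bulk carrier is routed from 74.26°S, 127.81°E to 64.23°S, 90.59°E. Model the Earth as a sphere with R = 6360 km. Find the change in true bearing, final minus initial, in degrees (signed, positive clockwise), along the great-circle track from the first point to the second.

+35.1°

Initial bearing θ₁ = atan2(sin Δλ cos φ₂, cos φ₁ sin φ₂ − sin φ₁ cos φ₂ cos Δλ) = 288.68°
Final bearing θ₂ = (initial bearing from the destination back to the start) + 180° = 323.77°
Δθ = θ₂ − θ₁ = +35.1°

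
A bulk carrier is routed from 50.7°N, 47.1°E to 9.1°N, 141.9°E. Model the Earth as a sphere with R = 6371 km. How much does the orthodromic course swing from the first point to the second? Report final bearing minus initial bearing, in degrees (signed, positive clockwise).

+60.2°

Initial bearing θ₁ = atan2(sin Δλ cos φ₂, cos φ₁ sin φ₂ − sin φ₁ cos φ₂ cos Δλ) = 80.53°
Final bearing θ₂ = (initial bearing from the destination back to the start) + 180° = 140.75°
Δθ = θ₂ − θ₁ = +60.2°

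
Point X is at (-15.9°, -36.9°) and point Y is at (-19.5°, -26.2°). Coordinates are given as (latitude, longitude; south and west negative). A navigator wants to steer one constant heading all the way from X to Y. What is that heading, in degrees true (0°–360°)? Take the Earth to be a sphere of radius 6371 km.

109.5°

Meridional parts: M(φ₁)=-0.2811, M(φ₂)=-0.3471 → ΔM = -0.0660;  Δλ = +0.1868 rad
tan C = Δλ / ΔM = -2.8310 → C = 109.46°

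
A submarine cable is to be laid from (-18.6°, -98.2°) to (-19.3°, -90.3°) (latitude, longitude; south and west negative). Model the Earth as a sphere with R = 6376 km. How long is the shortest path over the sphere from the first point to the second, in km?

835 km

Haversine: a = sin²(Δφ/2)+cos φ₁ cos φ₂ sin²(Δλ/2) = 0.00428;  σ = 2·atan2(√a,√(1−a))
σ = 7.504° → d = Rσ = 6376·0.13097 = 835 km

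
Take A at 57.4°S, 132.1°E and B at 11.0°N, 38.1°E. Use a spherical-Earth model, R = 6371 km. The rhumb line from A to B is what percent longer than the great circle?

Great circle: σ = 1.7697 rad → d_gc = Rσ = 11275.1 km
Rhumb: Δφ = +1.1938, Δλ = -1.6406, Δψ = +1.4227, q = Δφ/Δψ = 0.8391 → d_rh = R√(Δφ²+q²Δλ²) = 11608.9 km
Excess = (11608.9 − 11275.1) / 11275.1 = 333.8 / 11275.1 = 2.96% ≈ 3.0%

3.0%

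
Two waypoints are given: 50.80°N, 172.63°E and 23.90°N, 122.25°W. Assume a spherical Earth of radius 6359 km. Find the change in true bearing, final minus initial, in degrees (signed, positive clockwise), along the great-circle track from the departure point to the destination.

+43.4°

Initial bearing θ₁ = atan2(sin Δλ cos φ₂, cos φ₁ sin φ₂ − sin φ₁ cos φ₂ cos Δλ) = 92.90°
Final bearing θ₂ = (initial bearing from the destination back to the start) + 180° = 136.34°
Δθ = θ₂ − θ₁ = +43.4°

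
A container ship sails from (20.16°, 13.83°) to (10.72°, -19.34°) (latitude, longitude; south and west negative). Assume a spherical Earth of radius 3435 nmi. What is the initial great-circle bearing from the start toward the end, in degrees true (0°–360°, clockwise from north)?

θ = atan2( sin Δλ·cos φ₂ ,  cos φ₁ sin φ₂ − sin φ₁ cos φ₂ cos Δλ )
  = atan2(-0.5376, -0.1088) = 258.55°

258.6°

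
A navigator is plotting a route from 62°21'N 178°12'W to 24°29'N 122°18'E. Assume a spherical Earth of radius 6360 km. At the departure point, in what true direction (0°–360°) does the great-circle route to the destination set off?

254.5°

θ = atan2( sin Δλ·cos φ₂ ,  cos φ₁ sin φ₂ − sin φ₁ cos φ₂ cos Δλ )
  = atan2(-0.7842, -0.2168) = 254.54°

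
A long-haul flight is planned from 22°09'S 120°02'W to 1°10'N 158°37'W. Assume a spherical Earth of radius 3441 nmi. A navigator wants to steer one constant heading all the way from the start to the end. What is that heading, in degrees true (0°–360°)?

Meridional parts: M(φ₁)=-0.3966, M(φ₂)=+0.0204 → ΔM = +0.4170;  Δλ = -0.6734 rad
tan C = Δλ / ΔM = -1.6150 → C = 301.76°

301.8°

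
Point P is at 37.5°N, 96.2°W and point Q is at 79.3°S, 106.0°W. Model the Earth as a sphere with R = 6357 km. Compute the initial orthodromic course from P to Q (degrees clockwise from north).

182.0°

N = sin Δλ·cos φ₂ = -0.0316;  D = cos φ₁ sin φ₂ − sin φ₁ cos φ₂ cos Δλ = -0.8909
initial course = atan2(N, D) = 182.03°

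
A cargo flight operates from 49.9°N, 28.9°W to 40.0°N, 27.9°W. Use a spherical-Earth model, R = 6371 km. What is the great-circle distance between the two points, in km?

1104 km

cos σ = sin φ₁ sin φ₂ + cos φ₁ cos φ₂ cos Δλ
      = sin(49.90°)sin(40.00°) + cos(49.90°)cos(40.00°)cos(1.00°) = 0.9850
σ = 9.925° → d = Rσ = 6371·0.17322 = 1104 km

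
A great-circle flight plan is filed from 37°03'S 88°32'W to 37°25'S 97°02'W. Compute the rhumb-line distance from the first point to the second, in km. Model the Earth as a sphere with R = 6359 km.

752 km

Δψ = ln[tan(π/4+φ₂/2)/tan(π/4+φ₁/2)] = -0.0080;  Δφ = -0.0064 rad,  Δλ = -0.1484 rad
q = Δφ/Δψ = 0.7962
d = R·√(Δφ² + q²Δλ²) = 6359·0.11829 = 752 km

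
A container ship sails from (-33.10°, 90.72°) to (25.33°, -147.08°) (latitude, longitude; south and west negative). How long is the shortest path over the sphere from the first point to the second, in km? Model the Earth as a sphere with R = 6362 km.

cos σ = sin φ₁ sin φ₂ + cos φ₁ cos φ₂ cos Δλ
      = sin(-33.10°)sin(25.33°) + cos(-33.10°)cos(25.33°)cos(122.20°) = -0.6371
σ = 129.578° → d = Rσ = 6362·2.26156 = 14388 km

14388 km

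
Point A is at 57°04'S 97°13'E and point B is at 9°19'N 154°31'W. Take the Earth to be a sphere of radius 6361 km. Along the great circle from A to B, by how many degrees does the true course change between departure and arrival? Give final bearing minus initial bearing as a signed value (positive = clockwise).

-67.6°

At departure: θ₁ = atan2(sin Δλ cos φ₂, cos φ₁ sin φ₂ − sin φ₁ cos φ₂ cos Δλ) = 100.38°
At arrival: θ₂ = atan2(sin Δλ cos φ₁, −cos φ₂ sin φ₁ + sin φ₂ cos φ₁ cos Δλ) = 32.81°
Δθ = θ₂ − θ₁ = -67.6°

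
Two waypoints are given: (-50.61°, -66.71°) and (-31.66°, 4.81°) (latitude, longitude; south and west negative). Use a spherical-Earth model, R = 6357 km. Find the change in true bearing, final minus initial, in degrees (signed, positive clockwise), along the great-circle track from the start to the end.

-51.3°

Initial bearing θ₁ = atan2(sin Δλ cos φ₂, cos φ₁ sin φ₂ − sin φ₁ cos φ₂ cos Δλ) = 98.77°
Final bearing θ₂ = (initial bearing from the destination back to the start) + 180° = 47.46°
Δθ = θ₂ − θ₁ = -51.3°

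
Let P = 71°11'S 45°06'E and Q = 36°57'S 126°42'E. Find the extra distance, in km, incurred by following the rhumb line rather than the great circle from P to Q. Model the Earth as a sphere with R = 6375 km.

Great circle: cos σ = sin φ₁ sin φ₂ + cos φ₁ cos φ₂ cos Δλ,  σ = 0.9190 rad → d_gc = 5858.4 km
Rhumb line: Δψ = +1.1027, q = Δφ/Δψ = 0.5418, d_rh = R√(Δφ²+q²Δλ²) = 6221.7 km
Excess = 6221.7 − 5858.4 = 363.3 ≈ 363 km

363 km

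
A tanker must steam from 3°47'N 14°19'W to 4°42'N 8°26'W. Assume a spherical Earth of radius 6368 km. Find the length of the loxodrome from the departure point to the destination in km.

Δψ = ln[tan(π/4+φ₂/2)/tan(π/4+φ₁/2)] = +0.0160;  Δφ = +0.0160 rad,  Δλ = +0.1027 rad
q = Δφ/Δψ = 0.9973
d = R·√(Δφ² + q²Δλ²) = 6368·0.10364 = 660 km

660 km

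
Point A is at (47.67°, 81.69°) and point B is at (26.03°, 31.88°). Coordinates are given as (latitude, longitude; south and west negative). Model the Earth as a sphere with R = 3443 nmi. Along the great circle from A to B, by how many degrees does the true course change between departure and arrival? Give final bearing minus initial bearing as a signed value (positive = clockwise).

-31.7°

Initial bearing θ₁ = atan2(sin Δλ cos φ₂, cos φ₁ sin φ₂ − sin φ₁ cos φ₂ cos Δλ) = 259.02°
Final bearing θ₂ = (initial bearing from the destination back to the start) + 180° = 227.37°
Δθ = θ₂ − θ₁ = -31.7°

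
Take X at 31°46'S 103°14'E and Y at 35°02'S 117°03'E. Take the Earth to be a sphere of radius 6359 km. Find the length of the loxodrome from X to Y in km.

1330 km

Δψ = ln[tan(π/4+φ₂/2)/tan(π/4+φ₁/2)] = -0.0683;  Δφ = -0.0570 rad,  Δλ = +0.2411 rad
q = Δφ/Δψ = 0.8346
d = R·√(Δφ² + q²Δλ²) = 6359·0.20919 = 1330 km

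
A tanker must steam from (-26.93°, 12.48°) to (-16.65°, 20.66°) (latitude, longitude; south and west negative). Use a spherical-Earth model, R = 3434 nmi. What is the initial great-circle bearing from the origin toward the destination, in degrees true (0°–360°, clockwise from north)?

N = sin Δλ·cos φ₂ = +0.1363;  D = cos φ₁ sin φ₂ − sin φ₁ cos φ₂ cos Δλ = +0.1740
initial course = atan2(N, D) = 38.07°

38.1°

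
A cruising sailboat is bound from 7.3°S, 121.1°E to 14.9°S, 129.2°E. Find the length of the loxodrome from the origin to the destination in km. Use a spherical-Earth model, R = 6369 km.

1222 km

Δψ = ln[tan(π/4+φ₂/2)/tan(π/4+φ₁/2)] = -0.1353;  Δφ = -0.1326 rad,  Δλ = +0.1414 rad
q = Δφ/Δψ = 0.9805
d = R·√(Δφ² + q²Δλ²) = 6369·0.19186 = 1222 km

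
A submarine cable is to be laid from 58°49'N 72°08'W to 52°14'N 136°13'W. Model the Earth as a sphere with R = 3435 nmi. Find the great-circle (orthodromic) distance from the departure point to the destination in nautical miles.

2124 nmi

cos σ = sin φ₁ sin φ₂ + cos φ₁ cos φ₂ cos Δλ
      = sin(58.82°)sin(52.23°) + cos(58.82°)cos(52.23°)cos(-64.08°) = 0.8149
σ = 35.423° → d = Rσ = 3435·0.61825 = 2124 nmi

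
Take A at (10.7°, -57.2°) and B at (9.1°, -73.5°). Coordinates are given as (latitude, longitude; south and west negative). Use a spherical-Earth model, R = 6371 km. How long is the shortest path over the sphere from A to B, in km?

1794 km

cos σ = sin φ₁ sin φ₂ + cos φ₁ cos φ₂ cos Δλ
      = sin(10.70°)sin(9.10°) + cos(10.70°)cos(9.10°)cos(-16.30°) = 0.9606
σ = 16.135° → d = Rσ = 6371·0.28160 = 1794 km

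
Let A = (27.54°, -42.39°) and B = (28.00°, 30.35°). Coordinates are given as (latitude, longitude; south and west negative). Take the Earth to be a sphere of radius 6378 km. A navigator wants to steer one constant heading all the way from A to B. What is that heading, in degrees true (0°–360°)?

89.6°

Meridional parts: M(φ₁)=+0.5003, M(φ₂)=+0.5094 → ΔM = +0.0091;  Δλ = +1.2696 rad
tan C = Δλ / ΔM = +139.9172 → C = 89.59°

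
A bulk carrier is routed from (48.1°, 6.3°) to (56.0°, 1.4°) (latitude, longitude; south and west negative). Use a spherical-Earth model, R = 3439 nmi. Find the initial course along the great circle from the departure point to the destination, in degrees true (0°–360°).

θ = atan2( sin Δλ·cos φ₂ ,  cos φ₁ sin φ₂ − sin φ₁ cos φ₂ cos Δλ )
  = atan2(-0.0478, +0.1390) = 341.03°

341.0°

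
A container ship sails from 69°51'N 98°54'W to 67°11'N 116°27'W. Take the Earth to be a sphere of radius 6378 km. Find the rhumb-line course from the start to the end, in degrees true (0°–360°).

247.4°

Meridional parts: M(φ₁)=+1.7278, M(φ₂)=+1.6005 → ΔM = -0.1272;  Δλ = -0.3063 rad
tan C = Δλ / ΔM = +2.4072 → C = 247.44°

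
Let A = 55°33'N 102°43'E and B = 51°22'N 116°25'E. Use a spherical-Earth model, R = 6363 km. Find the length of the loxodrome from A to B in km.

1017 km

Rhumb course C = atan2(Δλ, Δψ) with Δψ = ln[tan(π/4+φ₂/2)/tan(π/4+φ₁/2)] = -0.1228, Δλ = +0.2391 → C = 117.17°
d = R·|Δφ| / |cos C| = 6363·0.07301 / 0.45671 = 1017 km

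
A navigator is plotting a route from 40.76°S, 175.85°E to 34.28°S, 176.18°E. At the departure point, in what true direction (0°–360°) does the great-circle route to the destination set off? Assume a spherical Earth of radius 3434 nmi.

2.4°

θ = atan2( sin Δλ·cos φ₂ ,  cos φ₁ sin φ₂ − sin φ₁ cos φ₂ cos Δλ )
  = atan2(+0.0048, +0.1128) = 2.41°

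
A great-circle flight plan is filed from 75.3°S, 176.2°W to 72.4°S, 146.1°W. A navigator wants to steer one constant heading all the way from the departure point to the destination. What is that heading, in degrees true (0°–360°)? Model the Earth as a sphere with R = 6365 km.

Δψ = ln[tan(π/4+φ₂/2)/tan(π/4+φ₁/2)] = +0.1825
Δλ = +0.5253 rad (taken the short way round)
course = atan2(Δλ, Δψ) = 70.85°

70.8°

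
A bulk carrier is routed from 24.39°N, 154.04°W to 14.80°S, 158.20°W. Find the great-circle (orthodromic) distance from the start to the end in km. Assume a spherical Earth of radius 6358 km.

4372 km

Haversine: a = sin²(Δφ/2)+cos φ₁ cos φ₂ sin²(Δλ/2) = 0.11363;  σ = 2·atan2(√a,√(1−a))
σ = 39.400° → d = Rσ = 6358·0.68766 = 4372 km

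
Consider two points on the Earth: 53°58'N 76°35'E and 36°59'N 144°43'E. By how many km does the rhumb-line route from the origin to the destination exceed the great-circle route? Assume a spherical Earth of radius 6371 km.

Great circle: cos σ = sin φ₁ sin φ₂ + cos φ₁ cos φ₂ cos Δλ,  σ = 0.8480 rad → d_gc = 5402.5 km
Rhumb line: Δψ = -0.4276, q = Δφ/Δψ = 0.6933, d_rh = R√(Δφ²+q²Δλ²) = 5581.4 km
Excess = 5581.4 − 5402.5 = 178.9 ≈ 179 km

179 km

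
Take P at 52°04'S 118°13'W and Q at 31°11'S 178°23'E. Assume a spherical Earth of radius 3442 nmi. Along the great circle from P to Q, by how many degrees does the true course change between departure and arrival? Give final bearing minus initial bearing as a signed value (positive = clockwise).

Initial bearing θ₁ = atan2(sin Δλ cos φ₂, cos φ₁ sin φ₂ − sin φ₁ cos φ₂ cos Δλ) = 268.79°
Final bearing θ₂ = (initial bearing from the destination back to the start) + 180° = 314.08°
Δθ = θ₂ − θ₁ = +45.3°

+45.3°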